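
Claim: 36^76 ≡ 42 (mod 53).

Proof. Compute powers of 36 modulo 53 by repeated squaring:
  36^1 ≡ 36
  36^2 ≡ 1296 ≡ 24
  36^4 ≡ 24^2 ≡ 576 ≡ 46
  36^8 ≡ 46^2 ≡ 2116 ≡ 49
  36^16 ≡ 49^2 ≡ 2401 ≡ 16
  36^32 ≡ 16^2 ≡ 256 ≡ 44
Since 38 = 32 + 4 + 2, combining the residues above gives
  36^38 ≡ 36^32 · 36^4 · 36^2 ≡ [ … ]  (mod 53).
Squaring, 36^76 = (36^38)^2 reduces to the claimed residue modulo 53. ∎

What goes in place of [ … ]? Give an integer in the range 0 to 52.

28

36^32 · 36^4 · 36^2 ≡ 44 · 46 · 24 = 48576.
48576 mod 53 = 28, so 36^38 ≡ 28 (mod 53).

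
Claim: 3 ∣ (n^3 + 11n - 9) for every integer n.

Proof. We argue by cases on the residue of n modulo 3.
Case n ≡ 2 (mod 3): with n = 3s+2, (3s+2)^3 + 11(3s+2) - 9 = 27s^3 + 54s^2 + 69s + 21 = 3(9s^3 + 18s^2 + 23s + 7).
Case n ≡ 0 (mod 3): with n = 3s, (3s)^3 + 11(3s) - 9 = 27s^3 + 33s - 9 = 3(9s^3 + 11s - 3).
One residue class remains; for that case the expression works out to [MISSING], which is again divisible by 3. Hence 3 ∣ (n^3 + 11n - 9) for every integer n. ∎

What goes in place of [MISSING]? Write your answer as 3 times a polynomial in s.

3(9s^3 + 9s^2 + 14s + 1)

Only n ≡ 1 (mod 3) is unaccounted for. Put n = 3s+1:
(3s+1)^3 + 11(3s+1) - 9 expands to 27s^3 + 27s^2 + 42s + 3,
and factoring out 3 leaves 3(9s^3 + 9s^2 + 14s + 1).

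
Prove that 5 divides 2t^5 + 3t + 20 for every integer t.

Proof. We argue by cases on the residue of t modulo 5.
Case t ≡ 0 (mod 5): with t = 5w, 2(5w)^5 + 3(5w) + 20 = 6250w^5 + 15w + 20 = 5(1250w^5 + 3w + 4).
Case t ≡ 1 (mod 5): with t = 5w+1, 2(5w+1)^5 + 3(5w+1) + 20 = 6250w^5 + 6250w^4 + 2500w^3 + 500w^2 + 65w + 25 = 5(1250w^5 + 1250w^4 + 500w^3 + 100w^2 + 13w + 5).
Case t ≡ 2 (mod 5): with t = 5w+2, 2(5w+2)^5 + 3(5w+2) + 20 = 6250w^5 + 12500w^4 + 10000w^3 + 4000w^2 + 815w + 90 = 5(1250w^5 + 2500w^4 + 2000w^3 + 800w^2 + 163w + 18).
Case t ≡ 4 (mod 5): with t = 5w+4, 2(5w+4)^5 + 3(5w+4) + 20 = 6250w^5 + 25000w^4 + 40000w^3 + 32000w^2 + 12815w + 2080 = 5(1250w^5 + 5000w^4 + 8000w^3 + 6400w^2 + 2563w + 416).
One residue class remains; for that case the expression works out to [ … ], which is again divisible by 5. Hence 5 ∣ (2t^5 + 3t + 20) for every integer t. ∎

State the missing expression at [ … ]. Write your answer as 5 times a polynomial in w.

Only t ≡ 3 (mod 5) is unaccounted for. Put t = 5w+3:
2(5w+3)^5 + 3(5w+3) + 20 expands to 6250w^5 + 18750w^4 + 22500w^3 + 13500w^2 + 4065w + 515,
and factoring out 5 leaves 5(1250w^5 + 3750w^4 + 4500w^3 + 2700w^2 + 813w + 103).

5(1250w^5 + 3750w^4 + 4500w^3 + 2700w^2 + 813w + 103)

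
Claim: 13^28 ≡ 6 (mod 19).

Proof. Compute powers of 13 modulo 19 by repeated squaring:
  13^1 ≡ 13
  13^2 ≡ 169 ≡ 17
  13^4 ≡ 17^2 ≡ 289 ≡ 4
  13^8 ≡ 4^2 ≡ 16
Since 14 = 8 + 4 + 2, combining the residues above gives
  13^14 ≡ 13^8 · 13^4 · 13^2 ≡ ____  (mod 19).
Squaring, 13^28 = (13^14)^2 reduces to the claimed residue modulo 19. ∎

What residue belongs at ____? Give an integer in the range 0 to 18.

5

13^8 · 13^4 · 13^2 ≡ 16 · 4 · 17 = 1088.
1088 mod 19 = 5, so 13^14 ≡ 5 (mod 19).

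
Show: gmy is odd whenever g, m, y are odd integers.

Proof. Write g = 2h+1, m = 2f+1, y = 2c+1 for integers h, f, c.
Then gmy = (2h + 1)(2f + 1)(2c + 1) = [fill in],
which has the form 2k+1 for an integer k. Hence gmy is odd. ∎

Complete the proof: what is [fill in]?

Expanding: (2h + 1)(2f + 1)(2c + 1) = 8cfh + 4cf + 4ch + 2c + 4fh + 2f + 2h + 1.
Every term except the constant is even, so this is 2(4cfh + 2cf + 2ch + c + 2fh + f + h) + 1,
and 4cfh + 2cf + 2ch + c + 2fh + f + h ∈ ℤ gives the required form.

2(4cfh + 2cf + 2ch + c + 2fh + f + h) + 1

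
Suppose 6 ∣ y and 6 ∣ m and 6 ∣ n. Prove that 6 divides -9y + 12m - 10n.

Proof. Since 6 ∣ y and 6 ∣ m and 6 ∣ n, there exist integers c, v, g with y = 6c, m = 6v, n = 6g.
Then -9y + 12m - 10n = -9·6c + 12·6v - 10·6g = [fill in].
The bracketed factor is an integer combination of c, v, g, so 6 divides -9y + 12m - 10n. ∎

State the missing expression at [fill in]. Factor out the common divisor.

6(-9c - 10g + 12v)

Pull the common 6 out of every term: -9·6c + 12·6v - 10·6g = 6(-9c - 10g + 12v).
-9c - 10g + 12v is an integer, which exhibits the divisibility.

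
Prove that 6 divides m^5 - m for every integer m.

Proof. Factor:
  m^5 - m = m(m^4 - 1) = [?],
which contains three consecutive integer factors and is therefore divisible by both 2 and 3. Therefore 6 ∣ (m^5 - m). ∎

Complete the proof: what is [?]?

(m - 1)m(m + 1)(m^2 + 1)

m^4 - 1 = (m^2 - 1)(m^2 + 1), and m^2 - 1 = (m-1)(m+1).
So m(m^4 - 1) = (m - 1)m(m + 1)(m^2 + 1).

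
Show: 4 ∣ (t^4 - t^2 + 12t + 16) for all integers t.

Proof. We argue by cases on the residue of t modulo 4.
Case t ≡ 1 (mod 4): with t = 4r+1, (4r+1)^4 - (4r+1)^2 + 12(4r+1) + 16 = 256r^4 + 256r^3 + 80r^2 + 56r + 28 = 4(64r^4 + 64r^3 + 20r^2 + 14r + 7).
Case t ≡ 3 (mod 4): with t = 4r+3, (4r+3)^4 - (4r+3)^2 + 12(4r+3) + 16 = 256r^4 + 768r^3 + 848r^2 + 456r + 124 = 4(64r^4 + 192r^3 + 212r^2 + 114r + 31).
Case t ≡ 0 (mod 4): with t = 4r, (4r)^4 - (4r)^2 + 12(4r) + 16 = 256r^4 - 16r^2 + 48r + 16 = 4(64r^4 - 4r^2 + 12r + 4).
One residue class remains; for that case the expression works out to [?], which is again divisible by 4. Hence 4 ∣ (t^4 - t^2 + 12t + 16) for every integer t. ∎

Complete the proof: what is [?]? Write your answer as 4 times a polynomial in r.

Only t ≡ 2 (mod 4) is unaccounted for. Put t = 4r+2:
(4r+2)^4 - (4r+2)^2 + 12(4r+2) + 16 expands to 256r^4 + 512r^3 + 368r^2 + 160r + 52,
and factoring out 4 leaves 4(64r^4 + 128r^3 + 92r^2 + 40r + 13).

4(64r^4 + 128r^3 + 92r^2 + 40r + 13)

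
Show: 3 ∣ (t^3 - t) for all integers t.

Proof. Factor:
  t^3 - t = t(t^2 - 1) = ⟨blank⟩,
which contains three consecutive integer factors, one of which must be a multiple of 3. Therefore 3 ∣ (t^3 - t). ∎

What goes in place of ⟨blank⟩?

(t - 1)t(t + 1)

t(t^2 - 1) = t(t - 1)(t + 1) = (t - 1)t(t + 1).
These three factors are consecutive integers, so their product is divisible by 3.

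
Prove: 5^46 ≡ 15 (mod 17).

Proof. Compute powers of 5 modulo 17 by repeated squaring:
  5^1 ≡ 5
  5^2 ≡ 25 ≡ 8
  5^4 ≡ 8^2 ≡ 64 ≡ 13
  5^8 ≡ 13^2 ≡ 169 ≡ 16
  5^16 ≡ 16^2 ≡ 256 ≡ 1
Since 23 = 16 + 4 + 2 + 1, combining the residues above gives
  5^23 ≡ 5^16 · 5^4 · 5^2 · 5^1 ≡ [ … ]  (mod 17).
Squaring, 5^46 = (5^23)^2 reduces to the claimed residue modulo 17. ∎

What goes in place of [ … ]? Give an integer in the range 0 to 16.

10

5^16 · 5^4 · 5^2 · 5^1 ≡ 1 · 13 · 8 · 5 = 520.
520 mod 17 = 10, so 5^23 ≡ 10 (mod 17).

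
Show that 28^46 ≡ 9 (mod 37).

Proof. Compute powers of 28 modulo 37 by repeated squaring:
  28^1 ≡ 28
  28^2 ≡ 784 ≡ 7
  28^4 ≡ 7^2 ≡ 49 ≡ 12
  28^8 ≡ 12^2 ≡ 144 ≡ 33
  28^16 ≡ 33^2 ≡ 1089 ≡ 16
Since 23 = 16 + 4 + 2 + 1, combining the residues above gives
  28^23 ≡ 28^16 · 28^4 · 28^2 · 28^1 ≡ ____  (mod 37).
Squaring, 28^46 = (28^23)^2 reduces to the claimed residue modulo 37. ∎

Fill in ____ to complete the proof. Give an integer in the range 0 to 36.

Multiply the listed residues: 16 · 12 · 7 · 28 = 192 → 1344 → 37632.
Reducing modulo 37: 37632 = 1017·37 + 3, so 28^23 ≡ 3.

3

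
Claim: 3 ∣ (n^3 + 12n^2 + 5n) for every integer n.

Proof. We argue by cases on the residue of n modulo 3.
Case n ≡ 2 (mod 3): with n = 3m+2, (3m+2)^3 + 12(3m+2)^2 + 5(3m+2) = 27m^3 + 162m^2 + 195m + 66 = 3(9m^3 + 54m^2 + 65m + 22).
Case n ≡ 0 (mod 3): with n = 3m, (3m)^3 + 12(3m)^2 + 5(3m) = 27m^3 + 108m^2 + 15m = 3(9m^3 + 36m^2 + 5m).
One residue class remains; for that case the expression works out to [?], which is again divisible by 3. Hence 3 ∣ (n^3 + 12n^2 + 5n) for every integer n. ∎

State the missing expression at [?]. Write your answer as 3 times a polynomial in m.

Only n ≡ 1 (mod 3) is unaccounted for. Put n = 3m+1:
(3m+1)^3 + 12(3m+1)^2 + 5(3m+1) expands to 27m^3 + 135m^2 + 96m + 18,
and factoring out 3 leaves 3(9m^3 + 45m^2 + 32m + 6).

3(9m^3 + 45m^2 + 32m + 6)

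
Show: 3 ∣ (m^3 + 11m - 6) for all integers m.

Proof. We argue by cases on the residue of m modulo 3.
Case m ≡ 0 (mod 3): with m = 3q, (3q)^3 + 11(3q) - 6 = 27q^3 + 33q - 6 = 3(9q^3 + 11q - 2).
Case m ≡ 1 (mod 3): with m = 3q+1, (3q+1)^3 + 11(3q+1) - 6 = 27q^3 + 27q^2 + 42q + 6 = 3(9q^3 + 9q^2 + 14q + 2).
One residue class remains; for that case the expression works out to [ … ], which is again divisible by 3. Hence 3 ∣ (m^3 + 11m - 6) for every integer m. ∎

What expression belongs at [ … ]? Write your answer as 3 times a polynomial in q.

3(9q^3 + 18q^2 + 23q + 8)

The residues treated are {0, 1}, so the missing case is m ≡ 2 (mod 3); write m = 3q+2.
Then (3q+2)^3 + 11(3q+2) - 6 = 27q^3 + 54q^2 + 69q + 24 = 3(9q^3 + 18q^2 + 23q + 8).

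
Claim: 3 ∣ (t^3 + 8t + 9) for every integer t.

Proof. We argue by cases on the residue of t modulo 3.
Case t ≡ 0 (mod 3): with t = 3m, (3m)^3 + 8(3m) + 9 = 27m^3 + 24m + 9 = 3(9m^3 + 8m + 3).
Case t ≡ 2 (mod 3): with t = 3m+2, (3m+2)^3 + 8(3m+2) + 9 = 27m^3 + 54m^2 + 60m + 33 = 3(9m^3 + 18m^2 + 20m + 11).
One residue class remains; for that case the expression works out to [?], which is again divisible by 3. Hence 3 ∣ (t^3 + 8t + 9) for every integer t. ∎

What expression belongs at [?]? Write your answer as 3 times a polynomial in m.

The residues treated are {0, 2}, so the missing case is t ≡ 1 (mod 3); write t = 3m+1.
Then (3m+1)^3 + 8(3m+1) + 9 = 27m^3 + 27m^2 + 33m + 18 = 3(9m^3 + 9m^2 + 11m + 6).

3(9m^3 + 9m^2 + 11m + 6)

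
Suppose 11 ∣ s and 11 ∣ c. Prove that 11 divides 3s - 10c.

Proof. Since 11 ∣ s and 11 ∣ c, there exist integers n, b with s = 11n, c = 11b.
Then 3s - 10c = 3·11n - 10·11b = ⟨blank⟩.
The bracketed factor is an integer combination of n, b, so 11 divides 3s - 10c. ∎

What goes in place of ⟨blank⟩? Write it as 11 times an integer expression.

Each term has a factor of 11: 3·11n - 10·11b = 11·(-10b + 3n).
Since -10b + 3n is an integer, 11 ∣ (3s - 10c).

11(-10b + 3n)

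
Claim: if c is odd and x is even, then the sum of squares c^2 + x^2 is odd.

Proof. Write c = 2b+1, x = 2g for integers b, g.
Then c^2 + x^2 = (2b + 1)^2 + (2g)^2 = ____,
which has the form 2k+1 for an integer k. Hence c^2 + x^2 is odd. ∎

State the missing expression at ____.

(2b + 1)^2 + (2g)^2 = 4b^2 + 4b + 4g^2 + 1
= 2(2b^2 + 2b + 2g^2) + 1.
Since 2b^2 + 2b + 2g^2 is an integer, the sum of squares is of the form 2k+1 for an integer k.

2(2b^2 + 2b + 2g^2) + 1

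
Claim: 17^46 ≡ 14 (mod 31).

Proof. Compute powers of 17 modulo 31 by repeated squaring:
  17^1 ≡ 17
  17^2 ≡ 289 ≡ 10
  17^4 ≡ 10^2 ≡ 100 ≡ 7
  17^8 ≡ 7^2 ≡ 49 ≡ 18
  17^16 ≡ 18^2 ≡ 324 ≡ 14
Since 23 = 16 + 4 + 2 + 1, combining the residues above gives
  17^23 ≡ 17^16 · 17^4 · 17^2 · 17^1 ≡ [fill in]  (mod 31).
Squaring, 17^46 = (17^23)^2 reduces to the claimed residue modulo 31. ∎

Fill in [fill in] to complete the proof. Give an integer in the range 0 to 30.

13

Multiply the listed residues: 14 · 7 · 10 · 17 = 98 → 980 → 16660.
Reducing modulo 31: 16660 = 537·31 + 13, so 17^23 ≡ 13.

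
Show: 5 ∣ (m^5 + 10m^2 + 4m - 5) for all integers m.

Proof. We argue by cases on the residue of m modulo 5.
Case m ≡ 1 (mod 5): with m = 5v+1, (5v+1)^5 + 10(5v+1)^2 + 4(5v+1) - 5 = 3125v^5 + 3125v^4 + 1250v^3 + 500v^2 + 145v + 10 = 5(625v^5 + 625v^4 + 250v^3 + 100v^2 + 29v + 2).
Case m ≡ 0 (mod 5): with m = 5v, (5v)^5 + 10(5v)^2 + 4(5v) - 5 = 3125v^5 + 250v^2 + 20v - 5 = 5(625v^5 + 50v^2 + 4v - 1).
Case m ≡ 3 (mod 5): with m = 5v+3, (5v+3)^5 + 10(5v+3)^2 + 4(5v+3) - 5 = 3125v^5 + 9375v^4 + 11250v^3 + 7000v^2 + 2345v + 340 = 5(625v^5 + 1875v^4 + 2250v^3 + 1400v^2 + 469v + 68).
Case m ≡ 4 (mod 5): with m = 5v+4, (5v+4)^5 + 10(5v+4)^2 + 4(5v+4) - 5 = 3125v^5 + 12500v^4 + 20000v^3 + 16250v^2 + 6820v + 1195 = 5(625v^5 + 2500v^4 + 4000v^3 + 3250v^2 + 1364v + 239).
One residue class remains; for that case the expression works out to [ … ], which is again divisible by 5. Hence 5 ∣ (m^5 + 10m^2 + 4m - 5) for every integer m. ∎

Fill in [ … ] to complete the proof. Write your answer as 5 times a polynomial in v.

5(625v^5 + 1250v^4 + 1000v^3 + 450v^2 + 124v + 15)

Only m ≡ 2 (mod 5) is unaccounted for. Put m = 5v+2:
(5v+2)^5 + 10(5v+2)^2 + 4(5v+2) - 5 expands to 3125v^5 + 6250v^4 + 5000v^3 + 2250v^2 + 620v + 75,
and factoring out 5 leaves 5(625v^5 + 1250v^4 + 1000v^3 + 450v^2 + 124v + 15).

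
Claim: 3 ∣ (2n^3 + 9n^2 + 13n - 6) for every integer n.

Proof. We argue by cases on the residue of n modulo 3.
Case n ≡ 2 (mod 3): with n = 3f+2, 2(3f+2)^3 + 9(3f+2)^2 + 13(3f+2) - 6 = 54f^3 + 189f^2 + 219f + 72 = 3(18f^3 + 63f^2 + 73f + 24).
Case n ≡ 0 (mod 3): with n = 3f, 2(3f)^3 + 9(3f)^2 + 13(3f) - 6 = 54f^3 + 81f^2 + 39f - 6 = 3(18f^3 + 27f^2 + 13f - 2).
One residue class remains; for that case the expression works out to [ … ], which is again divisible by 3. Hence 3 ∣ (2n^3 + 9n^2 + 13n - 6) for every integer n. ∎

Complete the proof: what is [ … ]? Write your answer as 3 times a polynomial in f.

Only n ≡ 1 (mod 3) is unaccounted for. Put n = 3f+1:
2(3f+1)^3 + 9(3f+1)^2 + 13(3f+1) - 6 expands to 54f^3 + 135f^2 + 111f + 18,
and factoring out 3 leaves 3(18f^3 + 45f^2 + 37f + 6).

3(18f^3 + 45f^2 + 37f + 6)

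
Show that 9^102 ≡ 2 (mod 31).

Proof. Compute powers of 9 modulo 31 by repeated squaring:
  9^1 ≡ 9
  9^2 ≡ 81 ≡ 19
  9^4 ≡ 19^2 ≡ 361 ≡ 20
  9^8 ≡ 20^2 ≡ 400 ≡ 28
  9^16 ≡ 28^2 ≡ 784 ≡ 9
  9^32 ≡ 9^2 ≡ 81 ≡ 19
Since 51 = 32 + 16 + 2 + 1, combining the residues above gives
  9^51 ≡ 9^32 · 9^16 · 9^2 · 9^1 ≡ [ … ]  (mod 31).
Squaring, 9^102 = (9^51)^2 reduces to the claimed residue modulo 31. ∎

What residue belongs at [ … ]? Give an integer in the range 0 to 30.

8

9^32 · 9^16 · 9^2 · 9^1 ≡ 19 · 9 · 19 · 9 = 29241.
29241 mod 31 = 8, so 9^51 ≡ 8 (mod 31).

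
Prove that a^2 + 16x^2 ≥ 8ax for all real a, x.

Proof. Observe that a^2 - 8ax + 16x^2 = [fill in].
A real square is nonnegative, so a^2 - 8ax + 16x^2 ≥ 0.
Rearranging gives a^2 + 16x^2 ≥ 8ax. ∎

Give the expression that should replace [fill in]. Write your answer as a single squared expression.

(a - 4x)^2

a^2 - 8ax + 16x^2 is a perfect-square trinomial: the outer terms are (a)^2 and (4x)^2, and the cross term is -2·a·4x.
So a^2 - 8ax + 16x^2 = (a - 4x)^2 ≥ 0.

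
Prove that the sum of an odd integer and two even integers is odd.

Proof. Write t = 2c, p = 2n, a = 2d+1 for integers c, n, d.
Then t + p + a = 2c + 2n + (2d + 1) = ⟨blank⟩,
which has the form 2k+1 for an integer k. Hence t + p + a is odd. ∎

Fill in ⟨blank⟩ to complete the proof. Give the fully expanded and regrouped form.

2(c + d + n) + 1

2c + 2n + (2d + 1) = 2c + 2d + 2n + 1
= 2(c + d + n) + 1.
Since c + d + n is an integer, the sum is of the form 2k+1 for an integer k.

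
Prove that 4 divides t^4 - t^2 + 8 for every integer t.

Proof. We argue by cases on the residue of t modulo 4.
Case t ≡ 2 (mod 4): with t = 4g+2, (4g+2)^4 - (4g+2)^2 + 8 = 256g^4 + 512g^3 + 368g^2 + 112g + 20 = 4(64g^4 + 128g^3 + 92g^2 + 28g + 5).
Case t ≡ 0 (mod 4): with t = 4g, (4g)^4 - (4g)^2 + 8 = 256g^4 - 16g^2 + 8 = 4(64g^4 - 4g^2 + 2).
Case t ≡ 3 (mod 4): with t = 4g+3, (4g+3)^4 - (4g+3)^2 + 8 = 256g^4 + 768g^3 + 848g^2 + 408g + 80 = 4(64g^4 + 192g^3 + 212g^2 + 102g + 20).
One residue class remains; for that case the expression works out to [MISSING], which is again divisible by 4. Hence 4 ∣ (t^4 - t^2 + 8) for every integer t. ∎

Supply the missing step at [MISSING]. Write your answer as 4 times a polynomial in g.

Only t ≡ 1 (mod 4) is unaccounted for. Put t = 4g+1:
(4g+1)^4 - (4g+1)^2 + 8 expands to 256g^4 + 256g^3 + 80g^2 + 8g + 8,
and factoring out 4 leaves 4(64g^4 + 64g^3 + 20g^2 + 2g + 2).

4(64g^4 + 64g^3 + 20g^2 + 2g + 2)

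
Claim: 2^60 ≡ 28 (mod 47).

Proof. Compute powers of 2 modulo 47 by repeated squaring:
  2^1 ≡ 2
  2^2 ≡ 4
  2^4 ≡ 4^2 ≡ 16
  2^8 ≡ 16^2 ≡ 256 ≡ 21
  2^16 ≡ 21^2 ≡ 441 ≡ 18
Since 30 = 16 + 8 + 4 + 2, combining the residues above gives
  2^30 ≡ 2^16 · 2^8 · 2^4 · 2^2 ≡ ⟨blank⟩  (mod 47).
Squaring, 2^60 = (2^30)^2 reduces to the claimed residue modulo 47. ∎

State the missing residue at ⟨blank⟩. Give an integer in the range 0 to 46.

2^16 · 2^8 · 2^4 · 2^2 ≡ 18 · 21 · 16 · 4 = 24192.
24192 mod 47 = 34, so 2^30 ≡ 34 (mod 47).

34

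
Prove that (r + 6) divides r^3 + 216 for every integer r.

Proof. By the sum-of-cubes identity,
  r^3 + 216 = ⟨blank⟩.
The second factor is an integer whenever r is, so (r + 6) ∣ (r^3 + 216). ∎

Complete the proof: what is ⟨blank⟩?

(r + 6)(r^2 - 6r + 36)

Polynomial division of r^3 + 216 by r + 6 leaves remainder 0 and quotient r^2 - 6r + 36.
Hence r^3 + 216 = (r + 6)(r^2 - 6r + 36).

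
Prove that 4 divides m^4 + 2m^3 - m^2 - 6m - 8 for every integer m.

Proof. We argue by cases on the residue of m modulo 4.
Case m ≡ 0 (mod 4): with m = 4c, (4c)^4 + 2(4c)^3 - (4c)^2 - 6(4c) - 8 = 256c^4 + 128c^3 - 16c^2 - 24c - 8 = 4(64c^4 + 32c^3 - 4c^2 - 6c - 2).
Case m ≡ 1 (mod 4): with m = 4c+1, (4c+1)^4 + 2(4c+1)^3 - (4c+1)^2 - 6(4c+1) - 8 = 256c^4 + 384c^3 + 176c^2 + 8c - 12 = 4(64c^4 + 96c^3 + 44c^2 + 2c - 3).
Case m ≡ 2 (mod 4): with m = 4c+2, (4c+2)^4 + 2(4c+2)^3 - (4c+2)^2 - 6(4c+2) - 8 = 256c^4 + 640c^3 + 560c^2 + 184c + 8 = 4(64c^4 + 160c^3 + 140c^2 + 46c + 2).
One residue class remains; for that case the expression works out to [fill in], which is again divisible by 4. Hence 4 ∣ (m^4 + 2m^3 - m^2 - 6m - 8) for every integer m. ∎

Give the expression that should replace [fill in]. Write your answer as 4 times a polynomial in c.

The residues treated are {0, 1, 2}, so the missing case is m ≡ 3 (mod 4); write m = 4c+3.
Then (4c+3)^4 + 2(4c+3)^3 - (4c+3)^2 - 6(4c+3) - 8 = 256c^4 + 896c^3 + 1136c^2 + 600c + 100 = 4(64c^4 + 224c^3 + 284c^2 + 150c + 25).

4(64c^4 + 224c^3 + 284c^2 + 150c + 25)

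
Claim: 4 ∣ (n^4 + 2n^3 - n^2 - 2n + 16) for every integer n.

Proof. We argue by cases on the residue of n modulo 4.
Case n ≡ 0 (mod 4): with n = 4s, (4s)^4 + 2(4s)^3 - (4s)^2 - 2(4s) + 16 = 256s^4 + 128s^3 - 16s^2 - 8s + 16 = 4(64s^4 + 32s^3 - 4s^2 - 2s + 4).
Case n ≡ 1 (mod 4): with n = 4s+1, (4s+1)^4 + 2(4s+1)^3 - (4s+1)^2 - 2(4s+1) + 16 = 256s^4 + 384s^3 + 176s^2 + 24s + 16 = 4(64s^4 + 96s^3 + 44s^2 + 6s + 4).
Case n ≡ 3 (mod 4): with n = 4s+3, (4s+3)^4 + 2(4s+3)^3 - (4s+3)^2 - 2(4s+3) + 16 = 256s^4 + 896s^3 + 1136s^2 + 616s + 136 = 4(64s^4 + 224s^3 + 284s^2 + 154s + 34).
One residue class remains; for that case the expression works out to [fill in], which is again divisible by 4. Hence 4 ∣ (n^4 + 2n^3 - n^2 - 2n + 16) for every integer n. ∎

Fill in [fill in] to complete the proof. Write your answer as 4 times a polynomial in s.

4(64s^4 + 160s^3 + 140s^2 + 50s + 10)

Only n ≡ 2 (mod 4) is unaccounted for. Put n = 4s+2:
(4s+2)^4 + 2(4s+2)^3 - (4s+2)^2 - 2(4s+2) + 16 expands to 256s^4 + 640s^3 + 560s^2 + 200s + 40,
and factoring out 4 leaves 4(64s^4 + 160s^3 + 140s^2 + 50s + 10).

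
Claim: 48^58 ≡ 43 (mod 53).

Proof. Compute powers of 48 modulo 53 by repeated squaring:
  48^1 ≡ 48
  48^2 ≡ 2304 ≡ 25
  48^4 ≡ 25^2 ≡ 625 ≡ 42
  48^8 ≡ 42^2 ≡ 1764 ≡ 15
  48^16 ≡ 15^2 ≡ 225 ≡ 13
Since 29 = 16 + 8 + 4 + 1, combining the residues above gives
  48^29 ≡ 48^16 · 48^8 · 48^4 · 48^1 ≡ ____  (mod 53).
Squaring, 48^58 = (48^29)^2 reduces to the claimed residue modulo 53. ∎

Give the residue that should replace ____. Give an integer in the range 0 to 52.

48^16 · 48^8 · 48^4 · 48^1 ≡ 13 · 15 · 42 · 48 = 393120.
393120 mod 53 = 19, so 48^29 ≡ 19 (mod 53).

19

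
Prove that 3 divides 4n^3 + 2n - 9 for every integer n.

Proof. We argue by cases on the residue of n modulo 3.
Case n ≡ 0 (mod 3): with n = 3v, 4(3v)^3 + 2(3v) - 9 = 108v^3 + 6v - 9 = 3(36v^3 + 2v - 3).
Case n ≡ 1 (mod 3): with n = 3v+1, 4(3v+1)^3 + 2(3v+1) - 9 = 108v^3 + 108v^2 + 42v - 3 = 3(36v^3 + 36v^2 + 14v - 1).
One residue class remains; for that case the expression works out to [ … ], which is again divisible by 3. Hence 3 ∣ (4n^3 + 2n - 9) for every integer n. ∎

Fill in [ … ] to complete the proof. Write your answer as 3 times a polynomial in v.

The residues treated are {0, 1}, so the missing case is n ≡ 2 (mod 3); write n = 3v+2.
Then 4(3v+2)^3 + 2(3v+2) - 9 = 108v^3 + 216v^2 + 150v + 27 = 3(36v^3 + 72v^2 + 50v + 9).

3(36v^3 + 72v^2 + 50v + 9)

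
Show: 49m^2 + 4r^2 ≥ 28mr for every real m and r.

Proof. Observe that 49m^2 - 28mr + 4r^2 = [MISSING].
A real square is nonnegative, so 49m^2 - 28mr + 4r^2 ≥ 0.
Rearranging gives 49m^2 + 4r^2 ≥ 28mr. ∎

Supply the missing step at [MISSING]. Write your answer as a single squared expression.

(7m - 2r)^2

The leading and trailing coefficients are 7^2 and 2^2, and 28 = 2·7·2, so the trinomial is (7m - 2r)^2.
Hence 49m^2 - 28mr + 4r^2 ≥ 0.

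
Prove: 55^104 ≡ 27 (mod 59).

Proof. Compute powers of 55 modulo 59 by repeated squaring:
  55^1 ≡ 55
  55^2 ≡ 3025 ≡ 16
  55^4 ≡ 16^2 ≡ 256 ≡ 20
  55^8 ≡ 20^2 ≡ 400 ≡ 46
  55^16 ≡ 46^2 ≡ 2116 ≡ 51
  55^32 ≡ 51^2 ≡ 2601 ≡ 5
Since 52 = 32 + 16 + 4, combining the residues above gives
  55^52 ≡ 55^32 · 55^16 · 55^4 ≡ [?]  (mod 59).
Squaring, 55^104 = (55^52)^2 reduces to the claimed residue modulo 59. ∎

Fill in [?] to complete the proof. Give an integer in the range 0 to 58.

Multiply the listed residues: 5 · 51 · 20 = 255 → 5100.
Reducing modulo 59: 5100 = 86·59 + 26, so 55^52 ≡ 26.

26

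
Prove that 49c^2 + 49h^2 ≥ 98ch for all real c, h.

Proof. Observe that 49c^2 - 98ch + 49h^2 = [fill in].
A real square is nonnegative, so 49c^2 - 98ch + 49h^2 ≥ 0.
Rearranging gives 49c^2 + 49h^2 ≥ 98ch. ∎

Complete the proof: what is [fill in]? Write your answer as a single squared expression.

49c^2 - 98ch + 49h^2 is a perfect-square trinomial: the outer terms are (7c)^2 and (7h)^2, and the cross term is -2·7c·7h.
So 49c^2 - 98ch + 49h^2 = (7c - 7h)^2 ≥ 0.

(7c - 7h)^2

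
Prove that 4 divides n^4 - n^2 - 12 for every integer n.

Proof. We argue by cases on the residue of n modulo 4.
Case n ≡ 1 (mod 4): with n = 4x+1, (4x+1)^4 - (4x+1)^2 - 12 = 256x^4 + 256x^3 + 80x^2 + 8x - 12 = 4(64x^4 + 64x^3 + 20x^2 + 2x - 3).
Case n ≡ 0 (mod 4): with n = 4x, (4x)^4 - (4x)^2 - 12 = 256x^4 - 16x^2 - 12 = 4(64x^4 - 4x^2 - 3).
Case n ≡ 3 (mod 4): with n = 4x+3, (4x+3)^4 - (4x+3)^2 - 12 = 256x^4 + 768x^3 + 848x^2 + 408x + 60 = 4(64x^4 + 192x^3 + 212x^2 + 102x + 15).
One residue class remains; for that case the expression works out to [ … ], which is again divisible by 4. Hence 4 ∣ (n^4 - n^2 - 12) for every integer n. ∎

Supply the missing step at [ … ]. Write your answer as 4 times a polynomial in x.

4(64x^4 + 128x^3 + 92x^2 + 28x)

Only n ≡ 2 (mod 4) is unaccounted for. Put n = 4x+2:
(4x+2)^4 - (4x+2)^2 - 12 expands to 256x^4 + 512x^3 + 368x^2 + 112x,
and factoring out 4 leaves 4(64x^4 + 128x^3 + 92x^2 + 28x).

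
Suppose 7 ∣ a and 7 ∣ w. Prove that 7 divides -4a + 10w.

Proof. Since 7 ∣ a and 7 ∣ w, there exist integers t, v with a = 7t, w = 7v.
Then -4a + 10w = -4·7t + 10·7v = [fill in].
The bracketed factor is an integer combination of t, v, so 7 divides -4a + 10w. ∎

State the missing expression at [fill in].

7(-4t + 10v)

Pull the common 7 out of every term: -4·7t + 10·7v = 7(-4t + 10v).
-4t + 10v is an integer, which exhibits the divisibility.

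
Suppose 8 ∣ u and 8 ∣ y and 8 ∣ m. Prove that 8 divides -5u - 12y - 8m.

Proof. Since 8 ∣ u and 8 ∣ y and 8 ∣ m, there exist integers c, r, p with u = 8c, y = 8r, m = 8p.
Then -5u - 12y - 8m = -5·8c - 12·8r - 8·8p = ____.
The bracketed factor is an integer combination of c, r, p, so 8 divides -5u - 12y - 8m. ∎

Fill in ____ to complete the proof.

8(-5c - 8p - 12r)

Pull the common 8 out of every term: -5·8c - 12·8r - 8·8p = 8(-5c - 8p - 12r).
-5c - 8p - 12r is an integer, which exhibits the divisibility.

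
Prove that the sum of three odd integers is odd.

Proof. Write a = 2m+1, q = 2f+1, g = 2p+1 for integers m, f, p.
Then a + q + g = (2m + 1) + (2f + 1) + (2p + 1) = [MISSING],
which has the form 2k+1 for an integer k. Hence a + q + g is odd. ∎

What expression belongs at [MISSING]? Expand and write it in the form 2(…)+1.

2(f + m + p + 1) + 1

(2m + 1) + (2f + 1) + (2p + 1) = 2f + 2m + 2p + 3
= 2(f + m + p + 1) + 1.
Since f + m + p + 1 is an integer, the sum is of the form 2k+1 for an integer k.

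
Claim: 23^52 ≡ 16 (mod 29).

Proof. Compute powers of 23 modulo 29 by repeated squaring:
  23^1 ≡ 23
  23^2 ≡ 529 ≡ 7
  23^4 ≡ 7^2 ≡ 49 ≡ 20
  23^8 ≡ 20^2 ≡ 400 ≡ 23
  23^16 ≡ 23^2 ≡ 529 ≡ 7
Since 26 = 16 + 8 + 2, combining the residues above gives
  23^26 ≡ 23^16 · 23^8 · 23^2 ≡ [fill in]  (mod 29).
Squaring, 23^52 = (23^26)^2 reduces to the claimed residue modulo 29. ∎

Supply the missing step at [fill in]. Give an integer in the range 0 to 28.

23^16 · 23^8 · 23^2 ≡ 7 · 23 · 7 = 1127.
1127 mod 29 = 25, so 23^26 ≡ 25 (mod 29).

25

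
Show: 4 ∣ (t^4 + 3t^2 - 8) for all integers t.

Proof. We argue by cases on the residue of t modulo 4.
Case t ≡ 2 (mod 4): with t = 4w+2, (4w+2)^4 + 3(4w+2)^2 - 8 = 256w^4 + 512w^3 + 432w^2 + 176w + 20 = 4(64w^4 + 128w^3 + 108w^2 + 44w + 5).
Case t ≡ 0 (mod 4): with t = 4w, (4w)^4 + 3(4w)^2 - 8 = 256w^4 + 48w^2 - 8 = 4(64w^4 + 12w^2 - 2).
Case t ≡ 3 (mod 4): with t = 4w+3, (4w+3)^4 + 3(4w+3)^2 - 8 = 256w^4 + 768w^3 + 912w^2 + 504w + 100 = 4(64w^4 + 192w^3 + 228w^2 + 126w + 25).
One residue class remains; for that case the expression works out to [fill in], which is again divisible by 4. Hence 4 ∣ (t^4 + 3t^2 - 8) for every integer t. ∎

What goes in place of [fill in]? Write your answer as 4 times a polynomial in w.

4(64w^4 + 64w^3 + 36w^2 + 10w - 1)

The residues treated are {2, 0, 3}, so the missing case is t ≡ 1 (mod 4); write t = 4w+1.
Then (4w+1)^4 + 3(4w+1)^2 - 8 = 256w^4 + 256w^3 + 144w^2 + 40w - 4 = 4(64w^4 + 64w^3 + 36w^2 + 10w - 1).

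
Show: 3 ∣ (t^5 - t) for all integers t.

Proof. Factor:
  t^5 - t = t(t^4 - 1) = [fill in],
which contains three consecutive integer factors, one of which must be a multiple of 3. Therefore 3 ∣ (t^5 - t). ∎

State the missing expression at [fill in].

t^4 - 1 = (t^2 - 1)(t^2 + 1), and t^2 - 1 = (t-1)(t+1).
So t(t^4 - 1) = (t - 1)t(t + 1)(t^2 + 1).

(t - 1)t(t + 1)(t^2 + 1)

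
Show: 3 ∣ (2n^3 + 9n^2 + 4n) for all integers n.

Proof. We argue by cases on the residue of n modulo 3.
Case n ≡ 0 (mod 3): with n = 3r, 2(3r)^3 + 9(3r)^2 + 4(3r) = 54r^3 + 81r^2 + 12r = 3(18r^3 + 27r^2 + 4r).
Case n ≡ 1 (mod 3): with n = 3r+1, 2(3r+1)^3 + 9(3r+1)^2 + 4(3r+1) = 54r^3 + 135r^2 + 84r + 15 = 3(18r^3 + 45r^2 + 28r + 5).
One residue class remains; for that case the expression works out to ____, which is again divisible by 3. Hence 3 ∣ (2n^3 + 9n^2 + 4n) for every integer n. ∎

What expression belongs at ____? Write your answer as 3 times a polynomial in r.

3(18r^3 + 63r^2 + 64r + 20)

The residues treated are {0, 1}, so the missing case is n ≡ 2 (mod 3); write n = 3r+2.
Then 2(3r+2)^3 + 9(3r+2)^2 + 4(3r+2) = 54r^3 + 189r^2 + 192r + 60 = 3(18r^3 + 63r^2 + 64r + 20).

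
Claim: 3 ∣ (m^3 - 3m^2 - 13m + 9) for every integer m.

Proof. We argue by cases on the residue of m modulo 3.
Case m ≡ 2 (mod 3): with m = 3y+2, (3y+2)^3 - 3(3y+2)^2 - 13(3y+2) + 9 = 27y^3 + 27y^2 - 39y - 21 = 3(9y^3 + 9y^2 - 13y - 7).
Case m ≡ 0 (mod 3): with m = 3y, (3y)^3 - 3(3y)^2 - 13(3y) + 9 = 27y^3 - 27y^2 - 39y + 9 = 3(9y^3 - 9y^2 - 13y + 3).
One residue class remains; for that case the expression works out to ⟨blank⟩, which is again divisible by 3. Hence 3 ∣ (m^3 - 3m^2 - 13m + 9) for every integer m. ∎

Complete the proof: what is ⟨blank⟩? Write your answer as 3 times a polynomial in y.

3(9y^3 - 16y - 2)

The residues treated are {2, 0}, so the missing case is m ≡ 1 (mod 3); write m = 3y+1.
Then (3y+1)^3 - 3(3y+1)^2 - 13(3y+1) + 9 = 27y^3 - 48y - 6 = 3(9y^3 - 16y - 2).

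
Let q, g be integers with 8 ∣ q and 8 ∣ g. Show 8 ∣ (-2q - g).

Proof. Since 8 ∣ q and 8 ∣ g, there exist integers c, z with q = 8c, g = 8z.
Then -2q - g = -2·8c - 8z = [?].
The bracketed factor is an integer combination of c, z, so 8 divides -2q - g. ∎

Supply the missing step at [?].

Pull the common 8 out of every term: -2·8c - 8z = 8(-2c - z).
-2c - z is an integer, which exhibits the divisibility.

8(-2c - z)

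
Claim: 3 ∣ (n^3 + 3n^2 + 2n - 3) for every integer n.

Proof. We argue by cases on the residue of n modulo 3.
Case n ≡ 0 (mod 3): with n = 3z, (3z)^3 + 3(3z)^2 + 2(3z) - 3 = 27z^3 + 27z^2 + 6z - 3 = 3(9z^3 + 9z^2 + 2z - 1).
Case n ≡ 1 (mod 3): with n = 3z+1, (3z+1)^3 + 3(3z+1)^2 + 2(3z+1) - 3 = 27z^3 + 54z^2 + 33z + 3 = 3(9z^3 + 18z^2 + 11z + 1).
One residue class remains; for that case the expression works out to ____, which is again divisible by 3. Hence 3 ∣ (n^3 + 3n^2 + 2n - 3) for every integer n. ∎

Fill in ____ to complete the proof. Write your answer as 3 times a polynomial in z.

3(9z^3 + 27z^2 + 26z + 7)

The residues treated are {0, 1}, so the missing case is n ≡ 2 (mod 3); write n = 3z+2.
Then (3z+2)^3 + 3(3z+2)^2 + 2(3z+2) - 3 = 27z^3 + 81z^2 + 78z + 21 = 3(9z^3 + 27z^2 + 26z + 7).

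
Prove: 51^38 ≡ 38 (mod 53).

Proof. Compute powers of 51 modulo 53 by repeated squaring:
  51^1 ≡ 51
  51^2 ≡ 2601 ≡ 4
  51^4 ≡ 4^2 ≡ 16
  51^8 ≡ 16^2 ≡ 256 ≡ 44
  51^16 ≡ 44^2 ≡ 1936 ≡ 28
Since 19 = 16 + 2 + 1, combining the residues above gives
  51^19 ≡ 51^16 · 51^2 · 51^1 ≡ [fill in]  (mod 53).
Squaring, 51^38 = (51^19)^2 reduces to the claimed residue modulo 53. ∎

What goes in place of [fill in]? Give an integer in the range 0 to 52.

41

Multiply the listed residues: 28 · 4 · 51 = 112 → 5712.
Reducing modulo 53: 5712 = 107·53 + 41, so 51^19 ≡ 41.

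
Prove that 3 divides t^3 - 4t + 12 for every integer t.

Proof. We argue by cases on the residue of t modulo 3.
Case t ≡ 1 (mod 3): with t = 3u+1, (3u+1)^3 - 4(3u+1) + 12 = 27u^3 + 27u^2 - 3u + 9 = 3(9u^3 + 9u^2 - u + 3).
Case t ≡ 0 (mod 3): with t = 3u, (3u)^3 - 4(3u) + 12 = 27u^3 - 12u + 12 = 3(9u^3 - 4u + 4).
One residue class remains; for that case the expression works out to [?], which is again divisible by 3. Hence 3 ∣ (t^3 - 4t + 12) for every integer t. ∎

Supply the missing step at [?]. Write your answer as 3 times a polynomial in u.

The residues treated are {1, 0}, so the missing case is t ≡ 2 (mod 3); write t = 3u+2.
Then (3u+2)^3 - 4(3u+2) + 12 = 27u^3 + 54u^2 + 24u + 12 = 3(9u^3 + 18u^2 + 8u + 4).

3(9u^3 + 18u^2 + 8u + 4)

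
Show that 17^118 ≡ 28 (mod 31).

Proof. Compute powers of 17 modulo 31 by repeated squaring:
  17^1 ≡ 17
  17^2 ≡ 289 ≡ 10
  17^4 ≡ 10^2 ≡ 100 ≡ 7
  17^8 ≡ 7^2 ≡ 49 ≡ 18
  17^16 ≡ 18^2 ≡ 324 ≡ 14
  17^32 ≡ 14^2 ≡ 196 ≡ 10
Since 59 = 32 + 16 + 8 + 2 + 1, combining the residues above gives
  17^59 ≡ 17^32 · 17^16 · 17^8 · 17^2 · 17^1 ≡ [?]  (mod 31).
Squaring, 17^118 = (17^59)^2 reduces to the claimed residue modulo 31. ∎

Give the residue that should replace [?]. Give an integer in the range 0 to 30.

11

17^32 · 17^16 · 17^8 · 17^2 · 17^1 ≡ 10 · 14 · 18 · 10 · 17 = 428400.
428400 mod 31 = 11, so 17^59 ≡ 11 (mod 31).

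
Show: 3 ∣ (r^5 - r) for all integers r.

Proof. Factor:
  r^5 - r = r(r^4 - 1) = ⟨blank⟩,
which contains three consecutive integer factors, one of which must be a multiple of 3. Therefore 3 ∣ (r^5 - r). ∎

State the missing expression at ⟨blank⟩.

r^4 - 1 = (r^2 - 1)(r^2 + 1), and r^2 - 1 = (r-1)(r+1).
So r(r^4 - 1) = (r - 1)r(r + 1)(r^2 + 1).

(r - 1)r(r + 1)(r^2 + 1)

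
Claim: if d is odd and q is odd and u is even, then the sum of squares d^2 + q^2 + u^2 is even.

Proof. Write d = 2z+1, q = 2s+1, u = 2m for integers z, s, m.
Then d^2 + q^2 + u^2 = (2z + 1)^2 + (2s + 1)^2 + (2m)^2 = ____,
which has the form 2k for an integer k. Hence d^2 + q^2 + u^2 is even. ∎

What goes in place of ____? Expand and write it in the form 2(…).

2(2m^2 + 2s^2 + 2s + 2z^2 + 2z + 1)

Expanding: (2z + 1)^2 + (2s + 1)^2 + (2m)^2 = 4m^2 + 4s^2 + 4s + 4z^2 + 4z + 2.
Every term is even; pulling out the factor of 2 gives 2(2m^2 + 2s^2 + 2s + 2z^2 + 2z + 1).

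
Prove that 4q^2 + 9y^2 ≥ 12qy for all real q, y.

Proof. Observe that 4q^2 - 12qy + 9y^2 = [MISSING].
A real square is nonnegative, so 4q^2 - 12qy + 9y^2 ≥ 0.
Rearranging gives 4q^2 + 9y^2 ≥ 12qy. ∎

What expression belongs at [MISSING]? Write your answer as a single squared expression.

The leading and trailing coefficients are 2^2 and 3^2, and 12 = 2·2·3, so the trinomial is (2q - 3y)^2.
Hence 4q^2 - 12qy + 9y^2 ≥ 0.

(2q - 3y)^2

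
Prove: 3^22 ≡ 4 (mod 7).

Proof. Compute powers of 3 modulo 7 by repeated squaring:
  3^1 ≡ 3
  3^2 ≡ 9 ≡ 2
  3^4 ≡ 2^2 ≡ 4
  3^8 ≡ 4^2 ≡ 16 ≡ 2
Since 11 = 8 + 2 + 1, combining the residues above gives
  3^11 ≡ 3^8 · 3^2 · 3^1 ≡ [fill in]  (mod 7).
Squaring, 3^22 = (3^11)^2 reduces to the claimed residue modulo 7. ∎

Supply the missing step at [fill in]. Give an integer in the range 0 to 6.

5

3^8 · 3^2 · 3^1 ≡ 2 · 2 · 3 = 12.
12 mod 7 = 5, so 3^11 ≡ 5 (mod 7).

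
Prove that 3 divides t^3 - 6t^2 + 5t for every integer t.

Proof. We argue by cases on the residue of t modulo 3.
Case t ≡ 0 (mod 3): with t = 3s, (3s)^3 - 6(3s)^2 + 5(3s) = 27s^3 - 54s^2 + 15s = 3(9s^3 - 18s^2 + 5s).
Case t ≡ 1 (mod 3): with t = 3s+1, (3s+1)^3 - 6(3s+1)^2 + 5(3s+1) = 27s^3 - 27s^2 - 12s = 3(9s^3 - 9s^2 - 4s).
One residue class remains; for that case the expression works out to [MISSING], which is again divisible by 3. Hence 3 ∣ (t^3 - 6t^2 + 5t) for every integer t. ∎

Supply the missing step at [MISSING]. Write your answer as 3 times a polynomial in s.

Only t ≡ 2 (mod 3) is unaccounted for. Put t = 3s+2:
(3s+2)^3 - 6(3s+2)^2 + 5(3s+2) expands to 27s^3 - 21s - 6,
and factoring out 3 leaves 3(9s^3 - 7s - 2).

3(9s^3 - 7s - 2)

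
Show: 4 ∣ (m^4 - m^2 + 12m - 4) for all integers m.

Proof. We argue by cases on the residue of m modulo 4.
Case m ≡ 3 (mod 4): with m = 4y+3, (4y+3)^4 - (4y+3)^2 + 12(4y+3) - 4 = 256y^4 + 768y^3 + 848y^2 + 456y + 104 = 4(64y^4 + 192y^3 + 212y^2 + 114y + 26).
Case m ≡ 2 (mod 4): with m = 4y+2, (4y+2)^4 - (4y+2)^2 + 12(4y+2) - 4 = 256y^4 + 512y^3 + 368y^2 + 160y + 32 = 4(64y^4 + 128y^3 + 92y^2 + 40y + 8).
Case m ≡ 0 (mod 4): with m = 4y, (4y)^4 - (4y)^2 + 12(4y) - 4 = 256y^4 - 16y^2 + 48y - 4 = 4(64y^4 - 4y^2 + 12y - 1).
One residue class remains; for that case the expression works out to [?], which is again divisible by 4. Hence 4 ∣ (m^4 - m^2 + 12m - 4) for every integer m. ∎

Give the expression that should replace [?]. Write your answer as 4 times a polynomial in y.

Only m ≡ 1 (mod 4) is unaccounted for. Put m = 4y+1:
(4y+1)^4 - (4y+1)^2 + 12(4y+1) - 4 expands to 256y^4 + 256y^3 + 80y^2 + 56y + 8,
and factoring out 4 leaves 4(64y^4 + 64y^3 + 20y^2 + 14y + 2).

4(64y^4 + 64y^3 + 20y^2 + 14y + 2)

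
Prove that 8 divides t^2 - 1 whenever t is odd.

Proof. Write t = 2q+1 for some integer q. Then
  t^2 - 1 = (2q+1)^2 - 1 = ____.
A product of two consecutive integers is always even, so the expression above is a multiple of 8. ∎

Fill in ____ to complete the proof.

(2q+1)^2 - 1 = 4q^2 + 4q + 1 - 1 = 4q^2 + 4q = 4q(q+1).
Since q and q+1 are consecutive, q(q+1) is even, and 4·(even) is a multiple of 8.

4q(q + 1)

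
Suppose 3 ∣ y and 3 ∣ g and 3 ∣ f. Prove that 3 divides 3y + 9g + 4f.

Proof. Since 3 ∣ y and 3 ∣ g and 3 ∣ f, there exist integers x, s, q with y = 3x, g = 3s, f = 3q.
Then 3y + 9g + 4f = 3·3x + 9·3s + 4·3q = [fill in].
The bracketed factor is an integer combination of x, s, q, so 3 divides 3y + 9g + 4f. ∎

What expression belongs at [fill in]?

3(4q + 9s + 3x)

Pull the common 3 out of every term: 3·3x + 9·3s + 4·3q = 3(4q + 9s + 3x).
4q + 9s + 3x is an integer, which exhibits the divisibility.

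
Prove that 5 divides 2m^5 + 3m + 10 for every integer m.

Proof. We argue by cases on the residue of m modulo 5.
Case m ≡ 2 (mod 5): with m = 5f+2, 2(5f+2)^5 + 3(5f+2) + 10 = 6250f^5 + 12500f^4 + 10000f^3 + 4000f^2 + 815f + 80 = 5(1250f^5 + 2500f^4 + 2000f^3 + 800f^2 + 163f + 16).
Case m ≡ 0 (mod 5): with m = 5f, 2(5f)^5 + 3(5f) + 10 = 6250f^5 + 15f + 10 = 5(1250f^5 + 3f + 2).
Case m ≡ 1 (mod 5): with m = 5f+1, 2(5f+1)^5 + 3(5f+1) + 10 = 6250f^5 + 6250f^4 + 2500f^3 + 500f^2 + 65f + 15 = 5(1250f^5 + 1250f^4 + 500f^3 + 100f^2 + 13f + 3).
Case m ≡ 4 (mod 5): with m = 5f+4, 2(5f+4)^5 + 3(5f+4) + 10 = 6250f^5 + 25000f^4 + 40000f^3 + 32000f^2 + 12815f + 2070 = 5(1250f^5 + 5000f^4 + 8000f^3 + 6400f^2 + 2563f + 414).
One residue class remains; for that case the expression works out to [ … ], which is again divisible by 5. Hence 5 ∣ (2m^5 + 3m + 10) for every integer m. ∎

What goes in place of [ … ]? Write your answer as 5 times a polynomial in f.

5(1250f^5 + 3750f^4 + 4500f^3 + 2700f^2 + 813f + 101)

Only m ≡ 3 (mod 5) is unaccounted for. Put m = 5f+3:
2(5f+3)^5 + 3(5f+3) + 10 expands to 6250f^5 + 18750f^4 + 22500f^3 + 13500f^2 + 4065f + 505,
and factoring out 5 leaves 5(1250f^5 + 3750f^4 + 4500f^3 + 2700f^2 + 813f + 101).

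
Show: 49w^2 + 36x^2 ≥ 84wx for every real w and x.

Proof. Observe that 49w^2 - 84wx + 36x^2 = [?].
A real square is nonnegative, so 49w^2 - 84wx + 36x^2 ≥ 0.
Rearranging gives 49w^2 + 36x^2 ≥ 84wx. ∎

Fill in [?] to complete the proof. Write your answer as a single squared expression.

The leading and trailing coefficients are 7^2 and 6^2, and 84 = 2·7·6, so the trinomial is (7w - 6x)^2.
Hence 49w^2 - 84wx + 36x^2 ≥ 0.

(7w - 6x)^2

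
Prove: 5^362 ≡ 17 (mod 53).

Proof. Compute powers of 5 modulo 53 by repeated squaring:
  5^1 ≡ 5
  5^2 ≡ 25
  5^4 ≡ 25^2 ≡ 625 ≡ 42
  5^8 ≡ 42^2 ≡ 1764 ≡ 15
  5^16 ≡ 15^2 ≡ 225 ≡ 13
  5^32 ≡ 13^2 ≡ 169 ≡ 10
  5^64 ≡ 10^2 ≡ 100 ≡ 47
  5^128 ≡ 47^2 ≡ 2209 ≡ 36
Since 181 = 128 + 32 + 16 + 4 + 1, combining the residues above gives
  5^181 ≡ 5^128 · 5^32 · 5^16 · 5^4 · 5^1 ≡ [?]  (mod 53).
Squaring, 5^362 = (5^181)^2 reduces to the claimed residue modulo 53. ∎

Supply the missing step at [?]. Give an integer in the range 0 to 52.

21

5^128 · 5^32 · 5^16 · 5^4 · 5^1 ≡ 36 · 10 · 13 · 42 · 5 = 982800.
982800 mod 53 = 21, so 5^181 ≡ 21 (mod 53).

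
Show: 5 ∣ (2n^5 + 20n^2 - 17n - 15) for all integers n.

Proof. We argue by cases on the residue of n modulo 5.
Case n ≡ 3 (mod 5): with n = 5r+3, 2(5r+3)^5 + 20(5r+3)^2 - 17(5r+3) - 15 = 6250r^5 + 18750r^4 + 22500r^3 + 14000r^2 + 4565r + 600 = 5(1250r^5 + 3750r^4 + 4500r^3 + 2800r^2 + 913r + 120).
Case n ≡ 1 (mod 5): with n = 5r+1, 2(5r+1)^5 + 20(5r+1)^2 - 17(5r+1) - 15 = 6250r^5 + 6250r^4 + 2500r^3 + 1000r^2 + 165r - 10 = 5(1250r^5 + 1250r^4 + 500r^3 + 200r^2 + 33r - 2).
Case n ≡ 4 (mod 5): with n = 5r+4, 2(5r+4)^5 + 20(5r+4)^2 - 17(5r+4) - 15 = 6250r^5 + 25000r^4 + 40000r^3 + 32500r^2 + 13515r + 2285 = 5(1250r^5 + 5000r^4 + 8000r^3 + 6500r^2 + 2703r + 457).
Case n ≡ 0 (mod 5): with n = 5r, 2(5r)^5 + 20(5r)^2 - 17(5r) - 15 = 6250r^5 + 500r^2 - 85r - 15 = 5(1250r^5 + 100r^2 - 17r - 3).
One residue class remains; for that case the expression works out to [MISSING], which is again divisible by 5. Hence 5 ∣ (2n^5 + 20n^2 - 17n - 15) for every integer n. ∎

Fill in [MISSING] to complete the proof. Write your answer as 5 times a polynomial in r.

5(1250r^5 + 2500r^4 + 2000r^3 + 900r^2 + 223r + 19)

Only n ≡ 2 (mod 5) is unaccounted for. Put n = 5r+2:
2(5r+2)^5 + 20(5r+2)^2 - 17(5r+2) - 15 expands to 6250r^5 + 12500r^4 + 10000r^3 + 4500r^2 + 1115r + 95,
and factoring out 5 leaves 5(1250r^5 + 2500r^4 + 2000r^3 + 900r^2 + 223r + 19).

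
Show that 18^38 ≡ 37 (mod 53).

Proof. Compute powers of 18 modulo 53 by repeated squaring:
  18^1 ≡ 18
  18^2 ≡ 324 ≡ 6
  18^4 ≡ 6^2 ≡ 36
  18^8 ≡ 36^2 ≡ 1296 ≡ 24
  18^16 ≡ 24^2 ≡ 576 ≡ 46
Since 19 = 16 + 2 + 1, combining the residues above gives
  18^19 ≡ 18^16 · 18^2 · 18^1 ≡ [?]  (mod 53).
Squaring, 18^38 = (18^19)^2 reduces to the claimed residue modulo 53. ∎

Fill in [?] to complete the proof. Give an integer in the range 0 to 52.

18^16 · 18^2 · 18^1 ≡ 46 · 6 · 18 = 4968.
4968 mod 53 = 39, so 18^19 ≡ 39 (mod 53).

39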